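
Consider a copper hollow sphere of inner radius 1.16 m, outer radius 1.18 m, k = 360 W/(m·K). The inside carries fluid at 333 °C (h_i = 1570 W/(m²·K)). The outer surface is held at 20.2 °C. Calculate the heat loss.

Q = 7650 kW

Resistance network (inner→outer):
  R_conv,in = 1/(4πr²h) = 1/(4π·1.16²·1570) = 3.767×10^-5 K/W
  R_copper = (1/1.16 − 1/1.18)/(4πk) = 0.01461/(4π·360) = 3.230×10^-6 K/W
ΣR = 3.767×10^-5 + 3.230×10^-6 = 4.090×10^-5 K/W
Q = ΔT/ΣR = (333 °C − 20.2 °C)/4.090×10^-5 = 7.65×10^6 W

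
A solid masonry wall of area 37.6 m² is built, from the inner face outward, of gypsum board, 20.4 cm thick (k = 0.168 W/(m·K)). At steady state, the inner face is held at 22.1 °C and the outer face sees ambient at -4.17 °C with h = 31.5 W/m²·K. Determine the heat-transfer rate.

Q = 793 W

Series thermal resistances, inner to outer:
  R_gypsum board = L/(kA) = 0.204/(0.168·37.6) = 0.03229 K/W
  R_conv,out = 1/(hA) = 1/(31.5·37.6) = 8.443×10^-4 K/W
ΣR = 0.03229 + 8.443×10^-4 = 0.03313 K/W
Q = ΔT/ΣR = (22.1 °C − -4.17 °C)/0.03313 = 793 W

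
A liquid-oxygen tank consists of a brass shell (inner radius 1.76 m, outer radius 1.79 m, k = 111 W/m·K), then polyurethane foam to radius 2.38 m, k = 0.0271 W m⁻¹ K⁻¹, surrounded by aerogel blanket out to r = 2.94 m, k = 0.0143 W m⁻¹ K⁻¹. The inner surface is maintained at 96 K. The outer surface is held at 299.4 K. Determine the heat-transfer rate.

Q = 239 W

Series thermal resistances, inner to outer:
  R_brass = (1/1.76 − 1/1.79)/(4πk) = 0.009523/(4π·111) = 6.827×10^-6 K/W
  R_polyurethane foam = (1/1.79 − 1/2.38)/(4πk) = 0.1385/(4π·0.0271) = 0.4067 K/W
  R_aerogel blanket = (1/2.38 − 1/2.94)/(4πk) = 0.08003/(4π·0.0143) = 0.4454 K/W
ΣR = 6.827×10^-6 + 0.4067 + 0.4454 = 0.8521 K/W
Q = ΔT/ΣR = (96 K − 299.4 K)/0.8521 = -239 W
(Negative Q ⇒ heat flows inward; heat gain = 239 W.)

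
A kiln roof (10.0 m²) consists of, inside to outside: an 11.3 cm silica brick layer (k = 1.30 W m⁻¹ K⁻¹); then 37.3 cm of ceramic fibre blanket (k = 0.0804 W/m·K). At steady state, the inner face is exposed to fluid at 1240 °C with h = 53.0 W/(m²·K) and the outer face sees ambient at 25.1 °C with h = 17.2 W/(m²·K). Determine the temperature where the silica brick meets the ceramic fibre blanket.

Resistance network (inner→outer):
  R_conv,in = 1/(hA) = 1/(53.0·10.0) = 0.001887 K/W
  R_silica brick = L/(kA) = 0.113/(1.30·10.0) = 0.008692 K/W
  R_ceramic fibre blanket = L/(kA) = 0.373/(0.0804·10.0) = 0.4639 K/W
  R_conv,out = 1/(hA) = 1/(17.2·10.0) = 0.005814 K/W
ΣR = 0.001887 + 0.008692 + 0.4639 + 0.005814 = 0.4803 K/W
Q = ΔT/ΣR = (1240 °C − 25.1 °C)/0.4803 = 2529 W
From the inner boundary to the silica brick/ceramic fibre blanket interface, ΣR_partial = 0.01058 K/W.
T_interface = T_in − Q·ΣR_partial = 1240 °C − (2529)(0.01058) = 1213 °C

T = 1213 °C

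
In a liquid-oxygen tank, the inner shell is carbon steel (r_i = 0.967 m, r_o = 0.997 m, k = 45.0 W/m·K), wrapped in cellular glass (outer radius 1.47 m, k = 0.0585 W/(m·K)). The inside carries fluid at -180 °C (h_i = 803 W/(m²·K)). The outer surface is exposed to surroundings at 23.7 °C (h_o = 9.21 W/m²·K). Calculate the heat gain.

Q = 460 W

Resistance network (inner→outer):
  R_conv,in = 1/(4πr²h) = 1/(4π·0.967²·803) = 1.060×10^-4 K/W
  R_carbon steel = (1/0.967 − 1/0.997)/(4πk) = 0.03112/(4π·45.0) = 5.503×10^-5 K/W
  R_cellular glass = (1/0.997 − 1/1.47)/(4πk) = 0.3227/(4π·0.0585) = 0.4390 K/W
  R_conv,out = 1/(4πr²h) = 1/(4π·1.47²·9.21) = 0.003998 K/W
ΣR = 1.060×10^-4 + 5.503×10^-5 + 0.4390 + 0.003998 = 0.4432 K/W
Q = ΔT/ΣR = (-180 °C − 23.7 °C)/0.4432 = -460 W
(Negative Q ⇒ heat flows inward; heat gain = 460 W.)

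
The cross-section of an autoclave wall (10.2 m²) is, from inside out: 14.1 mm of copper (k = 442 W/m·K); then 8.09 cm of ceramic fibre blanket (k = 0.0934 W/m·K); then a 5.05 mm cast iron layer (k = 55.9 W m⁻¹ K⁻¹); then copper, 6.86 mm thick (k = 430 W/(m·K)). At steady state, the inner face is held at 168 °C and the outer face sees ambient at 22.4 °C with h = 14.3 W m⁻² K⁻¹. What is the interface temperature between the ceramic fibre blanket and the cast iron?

T = 33.3 °C

Treat each layer as a resistance in series:
  R_copper = L/(kA) = 0.0141/(442·10.2) = 3.127×10^-6 K/W
  R_ceramic fibre blanket = L/(kA) = 0.0809/(0.0934·10.2) = 0.08492 K/W
  R_cast iron = L/(kA) = 0.00505/(55.9·10.2) = 8.857×10^-6 K/W
  R_copper = L/(kA) = 0.00686/(430·10.2) = 1.564×10^-6 K/W
  R_conv,out = 1/(hA) = 1/(14.3·10.2) = 0.006856 K/W
ΣR = 3.127×10^-6 + 0.08492 + 8.857×10^-6 + 1.564×10^-6 + 0.006856 = 0.09179 K/W
Q = ΔT/ΣR = (168 °C − 22.4 °C)/0.09179 = 1586 W
From the inner boundary to the ceramic fibre blanket/cast iron interface, ΣR_partial = 0.08492 K/W.
T_interface = T_in − Q·ΣR_partial = 168 °C − (1586)(0.08492) = 33.3 °C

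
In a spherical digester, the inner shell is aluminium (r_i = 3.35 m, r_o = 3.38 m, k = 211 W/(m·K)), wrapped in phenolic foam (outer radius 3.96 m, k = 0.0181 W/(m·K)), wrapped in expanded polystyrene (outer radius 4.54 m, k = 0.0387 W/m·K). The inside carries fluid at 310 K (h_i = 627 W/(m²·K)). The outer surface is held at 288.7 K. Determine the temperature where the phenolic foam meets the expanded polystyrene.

T = 294.2 K

Treat each layer as a resistance in series:
  R_conv,in = 1/(4πr²h) = 1/(4π·3.35²·627) = 1.131×10^-5 K/W
  R_aluminium = (1/3.35 − 1/3.38)/(4πk) = 0.002649/(4π·211) = 9.992×10^-7 K/W
  R_phenolic foam = (1/3.38 − 1/3.96)/(4πk) = 0.04333/(4π·0.0181) = 0.1905 K/W
  R_expanded polystyrene = (1/3.96 − 1/4.54)/(4πk) = 0.03226/(4π·0.0387) = 0.06634 K/W
ΣR = 1.131×10^-5 + 9.992×10^-7 + 0.1905 + 0.06634 = 0.2569 K/W
Q = ΔT/ΣR = (310 K − 288.7 K)/0.2569 = 82.91 W
From the inner boundary to the phenolic foam/expanded polystyrene interface, ΣR_partial = 0.1905 K/W.
T_interface = T_in − Q·ΣR_partial = 310 K − (82.91)(0.1905) = 294.2 K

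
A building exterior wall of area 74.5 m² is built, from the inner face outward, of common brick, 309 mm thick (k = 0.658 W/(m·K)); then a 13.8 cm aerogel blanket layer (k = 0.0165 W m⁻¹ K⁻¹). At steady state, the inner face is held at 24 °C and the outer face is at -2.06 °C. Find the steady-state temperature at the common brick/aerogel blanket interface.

Series thermal resistances, inner to outer:
  R_common brick = L/(kA) = 0.309/(0.658·74.5) = 0.006303 K/W
  R_aerogel blanket = L/(kA) = 0.138/(0.0165·74.5) = 0.1123 K/W
ΣR = 0.006303 + 0.1123 = 0.1186 K/W
Q = ΔT/ΣR = (24 °C − -2.06 °C)/0.1186 = 219.7 W
From the inner boundary to the common brick/aerogel blanket interface, ΣR_partial = 0.006303 K/W.
T_interface = T_in − Q·ΣR_partial = 24 °C − (219.7)(0.006303) = 22.6 °C

T = 22.6 °C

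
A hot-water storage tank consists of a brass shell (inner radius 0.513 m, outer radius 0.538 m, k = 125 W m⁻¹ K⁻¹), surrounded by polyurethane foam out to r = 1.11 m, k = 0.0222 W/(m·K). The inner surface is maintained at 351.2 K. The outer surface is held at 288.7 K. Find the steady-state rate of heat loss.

Treat each layer as a resistance in series:
  R_brass = (1/0.513 − 1/0.538)/(4πk) = 0.09058/(4π·125) = 5.767×10^-5 K/W
  R_polyurethane foam = (1/0.538 − 1/1.11)/(4πk) = 0.9578/(4π·0.0222) = 3.433 K/W
ΣR = 5.767×10^-5 + 3.433 = 3.433 K/W
Q = ΔT/ΣR = (351.2 K − 288.7 K)/3.433 = 18.2 W

Q = 18.2 W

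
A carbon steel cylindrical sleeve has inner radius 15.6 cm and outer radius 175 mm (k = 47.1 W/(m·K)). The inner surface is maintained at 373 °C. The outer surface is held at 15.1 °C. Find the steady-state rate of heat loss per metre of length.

Q' = 2πk·ΔT/ln(r₂/r₁) = 2π × 47.1 × 357.9 / ln(0.175/0.156) = 9.22×10^5 W/m

Q' = 9.22×10^5 W/m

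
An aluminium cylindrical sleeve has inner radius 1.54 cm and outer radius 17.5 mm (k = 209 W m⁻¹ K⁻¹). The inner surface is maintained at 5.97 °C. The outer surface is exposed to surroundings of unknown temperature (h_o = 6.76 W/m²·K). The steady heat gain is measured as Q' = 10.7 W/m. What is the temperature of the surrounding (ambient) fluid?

T_out = 20.4 °C

Series resistances:
  R'_aluminium = ln(0.0175/0.0154)/(2πk) = 0.1278/(2π·209) = 9.735×10^-5 m·K/W
  R'_conv,out = 1/(2πr h) = 1/(2π·0.0175·6.76) = 1.345 m·K/W
ΣR = 1.345 m·K/W
ΔT = Q'·ΣR = 10.7 × 1.345 = 14.39 K
Heat flows inward, so T_out = T_in + ΔT = 5.97 + 14.39 = 20.4 °C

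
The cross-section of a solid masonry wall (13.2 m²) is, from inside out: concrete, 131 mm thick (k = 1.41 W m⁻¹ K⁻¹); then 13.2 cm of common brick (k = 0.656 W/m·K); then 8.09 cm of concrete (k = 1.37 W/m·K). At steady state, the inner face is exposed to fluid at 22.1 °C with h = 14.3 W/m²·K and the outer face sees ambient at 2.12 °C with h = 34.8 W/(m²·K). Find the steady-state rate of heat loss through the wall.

Q = 584 W

Series thermal resistances, inner to outer:
  R_conv,in = 1/(hA) = 1/(14.3·13.2) = 0.005298 K/W
  R_concrete = L/(kA) = 0.131/(1.41·13.2) = 0.007038 K/W
  R_common brick = L/(kA) = 0.132/(0.656·13.2) = 0.01524 K/W
  R_concrete = L/(kA) = 0.0809/(1.37·13.2) = 0.004474 K/W
  R_conv,out = 1/(hA) = 1/(34.8·13.2) = 0.002177 K/W
ΣR = 0.005298 + 0.007038 + 0.01524 + 0.004474 + 0.002177 = 0.03423 K/W
Q = ΔT/ΣR = (22.1 °C − 2.12 °C)/0.03423 = 584 W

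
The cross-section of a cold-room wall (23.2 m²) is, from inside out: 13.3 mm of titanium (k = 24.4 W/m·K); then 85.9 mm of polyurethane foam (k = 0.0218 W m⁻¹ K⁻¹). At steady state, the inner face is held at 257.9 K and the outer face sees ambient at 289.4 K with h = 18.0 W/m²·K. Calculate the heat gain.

Q = 183 W

Series thermal resistances, inner to outer:
  R_titanium = L/(kA) = 0.0133/(24.4·23.2) = 2.349×10^-5 K/W
  R_polyurethane foam = L/(kA) = 0.0859/(0.0218·23.2) = 0.1698 K/W
  R_conv,out = 1/(hA) = 1/(18.0·23.2) = 0.002395 K/W
ΣR = 2.349×10^-5 + 0.1698 + 0.002395 = 0.1722 K/W
Q = ΔT/ΣR = (257.9 K − 289.4 K)/0.1722 = -183 W
(Negative Q ⇒ heat flows inward; heat gain = 183 W.)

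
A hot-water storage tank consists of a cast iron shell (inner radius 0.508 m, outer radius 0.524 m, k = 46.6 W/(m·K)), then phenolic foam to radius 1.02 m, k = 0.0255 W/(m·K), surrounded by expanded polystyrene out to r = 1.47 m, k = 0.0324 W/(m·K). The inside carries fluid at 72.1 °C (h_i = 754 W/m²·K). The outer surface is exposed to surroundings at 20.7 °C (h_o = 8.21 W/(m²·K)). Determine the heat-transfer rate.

Q = 14.1 W

Treat each layer as a resistance in series:
  R_conv,in = 1/(4πr²h) = 1/(4π·0.508²·754) = 4.090×10^-4 K/W
  R_cast iron = (1/0.508 − 1/0.524)/(4πk) = 0.06011/(4π·46.6) = 1.026×10^-4 K/W
  R_phenolic foam = (1/0.524 − 1/1.02)/(4πk) = 0.9280/(4π·0.0255) = 2.896 K/W
  R_expanded polystyrene = (1/1.02 − 1/1.47)/(4πk) = 0.3001/(4π·0.0324) = 0.7371 K/W
  R_conv,out = 1/(4πr²h) = 1/(4π·1.47²·8.21) = 0.004486 K/W
ΣR = 4.090×10^-4 + 1.026×10^-4 + 2.896 + 0.7371 + 0.004486 = 3.638 K/W
Q = ΔT/ΣR = (72.1 °C − 20.7 °C)/3.638 = 14.1 W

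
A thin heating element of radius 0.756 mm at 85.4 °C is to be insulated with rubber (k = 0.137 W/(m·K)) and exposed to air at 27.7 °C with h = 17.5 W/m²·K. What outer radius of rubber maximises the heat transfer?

For a cylinder, r_cr = k_ins/h = 0.137/17.5 = 0.00783 m = 0.783 cm

r_cr = 0.783 cm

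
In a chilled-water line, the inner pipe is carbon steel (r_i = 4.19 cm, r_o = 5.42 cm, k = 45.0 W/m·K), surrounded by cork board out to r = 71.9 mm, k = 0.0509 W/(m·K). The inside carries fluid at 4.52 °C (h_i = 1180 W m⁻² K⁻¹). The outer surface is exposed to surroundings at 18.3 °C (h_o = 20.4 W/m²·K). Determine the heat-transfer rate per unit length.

Q' = 13.8 W/m

Series thermal resistances, inner to outer:
  R'_conv,in = 1/(2πr h) = 1/(2π·0.0419·1180) = 0.003219 m·K/W
  R'_carbon steel = ln(0.0542/0.0419)/(2πk) = 0.2574/(2π·45.0) = 9.103×10^-4 m·K/W
  R'_cork board = ln(0.0719/0.0542)/(2πk) = 0.2826/(2π·0.0509) = 0.8836 m·K/W
  R'_conv,out = 1/(2πr h) = 1/(2π·0.0719·20.4) = 0.1085 m·K/W
ΣR = 0.003219 + 9.103×10^-4 + 0.8836 + 0.1085 = 0.9962 m·K/W
Q' = ΔT/ΣR = (4.52 °C − 18.3 °C)/0.9962 = -13.8 W/m
(Negative Q' ⇒ heat flows inward; heat gain = 13.8 W/m.)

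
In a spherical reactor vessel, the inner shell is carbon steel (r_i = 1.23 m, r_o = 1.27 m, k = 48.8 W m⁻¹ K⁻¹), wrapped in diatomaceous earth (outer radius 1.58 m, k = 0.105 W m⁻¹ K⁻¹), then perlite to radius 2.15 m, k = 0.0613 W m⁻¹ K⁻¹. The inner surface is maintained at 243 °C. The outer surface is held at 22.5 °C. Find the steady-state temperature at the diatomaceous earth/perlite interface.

Treat each layer as a resistance in series:
  R_carbon steel = (1/1.23 − 1/1.27)/(4πk) = 0.02561/(4π·48.8) = 4.176×10^-5 K/W
  R_diatomaceous earth = (1/1.27 − 1/1.58)/(4πk) = 0.1545/(4π·0.105) = 0.1171 K/W
  R_perlite = (1/1.58 − 1/2.15)/(4πk) = 0.1678/(4π·0.0613) = 0.2178 K/W
ΣR = 4.176×10^-5 + 0.1171 + 0.2178 = 0.3349 K/W
Q = ΔT/ΣR = (243 °C − 22.5 °C)/0.3349 = 658.4 W
From the inner boundary to the diatomaceous earth/perlite interface, ΣR_partial = 0.1171 K/W.
T_interface = T_in − Q·ΣR_partial = 243 °C − (658.4)(0.1171) = 166 °C

T = 166 °C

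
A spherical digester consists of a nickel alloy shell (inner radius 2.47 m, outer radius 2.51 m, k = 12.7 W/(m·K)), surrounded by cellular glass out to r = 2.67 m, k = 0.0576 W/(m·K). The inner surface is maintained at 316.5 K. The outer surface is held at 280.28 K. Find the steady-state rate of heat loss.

Series thermal resistances, inner to outer:
  R_nickel alloy = (1/2.47 − 1/2.51)/(4πk) = 0.006452/(4π·12.7) = 4.043×10^-5 K/W
  R_cellular glass = (1/2.51 − 1/2.67)/(4πk) = 0.02387/(4π·0.0576) = 0.03298 K/W
ΣR = 4.043×10^-5 + 0.03298 = 0.03302 K/W
Q = ΔT/ΣR = (316.5 K − 280.28 K)/0.03302 = 1100 W

Q = 1100 W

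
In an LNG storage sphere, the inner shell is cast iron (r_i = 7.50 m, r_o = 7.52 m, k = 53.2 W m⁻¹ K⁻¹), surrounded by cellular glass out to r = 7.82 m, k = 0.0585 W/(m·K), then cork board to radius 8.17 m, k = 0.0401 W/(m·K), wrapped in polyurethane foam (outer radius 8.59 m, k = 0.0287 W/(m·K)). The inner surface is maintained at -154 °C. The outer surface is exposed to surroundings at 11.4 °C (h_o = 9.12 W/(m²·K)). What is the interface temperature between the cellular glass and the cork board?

Resistance network (inner→outer):
  R_cast iron = (1/7.50 − 1/7.52)/(4πk) = 3.546×10^-4/(4π·53.2) = 5.304×10^-7 K/W
  R_cellular glass = (1/7.52 − 1/7.82)/(4πk) = 0.005101/(4π·0.0585) = 0.006940 K/W
  R_cork board = (1/7.82 − 1/8.17)/(4πk) = 0.005478/(4π·0.0401) = 0.01087 K/W
  R_polyurethane foam = (1/8.17 − 1/8.59)/(4πk) = 0.005985/(4π·0.0287) = 0.01659 K/W
  R_conv,out = 1/(4πr²h) = 1/(4π·8.59²·9.12) = 1.183×10^-4 K/W
ΣR = 5.304×10^-7 + 0.006940 + 0.01087 + 0.01659 + 1.183×10^-4 = 0.03452 K/W
Q = ΔT/ΣR = (-154 °C − 11.4 °C)/0.03452 = -4791 W
From the inner boundary to the cellular glass/cork board interface, ΣR_partial = 0.006941 K/W.
T_interface = T_in − Q·ΣR_partial = -154 °C − (-4791)(0.006941) = -121 °C

T = -121 °C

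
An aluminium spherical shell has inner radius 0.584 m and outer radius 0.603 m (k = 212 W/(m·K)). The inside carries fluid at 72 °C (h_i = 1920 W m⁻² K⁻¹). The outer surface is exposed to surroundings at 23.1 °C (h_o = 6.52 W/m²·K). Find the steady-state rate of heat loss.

Q = 1450 W

Resistance network (inner→outer):
  R_conv,in = 1/(4πr²h) = 1/(4π·0.584²·1920) = 1.215×10^-4 K/W
  R_aluminium = (1/0.584 − 1/0.603)/(4πk) = 0.05395/(4π·212) = 2.025×10^-5 K/W
  R_conv,out = 1/(4πr²h) = 1/(4π·0.603²·6.52) = 0.03357 K/W
ΣR = 1.215×10^-4 + 2.025×10^-5 + 0.03357 = 0.03371 K/W
Q = ΔT/ΣR = (72 °C − 23.1 °C)/0.03371 = 1450 W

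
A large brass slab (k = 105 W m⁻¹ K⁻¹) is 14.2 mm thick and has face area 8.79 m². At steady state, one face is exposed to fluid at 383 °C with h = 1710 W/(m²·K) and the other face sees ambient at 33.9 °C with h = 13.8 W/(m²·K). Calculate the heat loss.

Treat each layer as a resistance in series:
  R_conv,in = 1/(hA) = 1/(1710·8.79) = 6.653×10^-5 K/W
  R_brass = L/(kA) = 0.0142/(105·8.79) = 1.539×10^-5 K/W
  R_conv,out = 1/(hA) = 1/(13.8·8.79) = 0.008244 K/W
ΣR = 6.653×10^-5 + 1.539×10^-5 + 0.008244 = 0.008326 K/W
Q = ΔT/ΣR = (383 °C − 33.9 °C)/0.008326 = 41900 W

Q = 41900 W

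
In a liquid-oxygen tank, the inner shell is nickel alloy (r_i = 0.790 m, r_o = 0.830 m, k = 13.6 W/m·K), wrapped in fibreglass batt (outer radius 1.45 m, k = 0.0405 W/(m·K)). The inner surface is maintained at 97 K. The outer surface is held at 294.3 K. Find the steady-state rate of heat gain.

Resistance network (inner→outer):
  R_nickel alloy = (1/0.790 − 1/0.830)/(4πk) = 0.06100/(4π·13.6) = 3.569×10^-4 K/W
  R_fibreglass batt = (1/0.830 − 1/1.45)/(4πk) = 0.5152/(4π·0.0405) = 1.012 K/W
ΣR = 3.569×10^-4 + 1.012 = 1.012 K/W
Q = ΔT/ΣR = (97 K − 294.3 K)/1.012 = -195 W
(Negative Q ⇒ heat flows inward; heat gain = 195 W.)

Q = 195 W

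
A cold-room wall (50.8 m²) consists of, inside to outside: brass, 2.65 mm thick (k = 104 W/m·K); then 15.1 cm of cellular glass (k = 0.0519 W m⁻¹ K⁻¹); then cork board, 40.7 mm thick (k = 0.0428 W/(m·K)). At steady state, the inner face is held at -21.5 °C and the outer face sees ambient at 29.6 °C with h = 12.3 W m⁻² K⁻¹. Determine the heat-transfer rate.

Resistance network (inner→outer):
  R_brass = L/(kA) = 0.00265/(104·50.8) = 5.016×10^-7 K/W
  R_cellular glass = L/(kA) = 0.151/(0.0519·50.8) = 0.05727 K/W
  R_cork board = L/(kA) = 0.0407/(0.0428·50.8) = 0.01872 K/W
  R_conv,out = 1/(hA) = 1/(12.3·50.8) = 0.001600 K/W
ΣR = 5.016×10^-7 + 0.05727 + 0.01872 + 0.001600 = 0.07759 K/W
Q = ΔT/ΣR = (-21.5 °C − 29.6 °C)/0.07759 = -659 W
(Negative Q ⇒ heat flows inward; heat gain = 659 W.)

Q = 659 W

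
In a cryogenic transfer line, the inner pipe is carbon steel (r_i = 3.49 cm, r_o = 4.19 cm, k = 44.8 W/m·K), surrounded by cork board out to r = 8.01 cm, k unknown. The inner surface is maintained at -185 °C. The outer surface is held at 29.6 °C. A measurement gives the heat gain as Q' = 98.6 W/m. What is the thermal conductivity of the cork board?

k = 0.0474 W/m·K

ΣR = ΔT/Q' = |-185 − 29.6|/98.6 = 2.176 m·K/W
Known resistances:
  R'_carbon steel = ln(0.0419/0.0349)/(2πk) = 0.1828/(2π·44.8) = 6.494×10^-4 m·K/W
R_cork board = ΣR − ΣR_known = 2.176 − 6.494×10^-4 = 2.175 m·K/W
ln(r₂/r₁)/(2πk) = 2.175 ⇒ k = 0.6480/(2π·2.175) = 0.0474 W/m·K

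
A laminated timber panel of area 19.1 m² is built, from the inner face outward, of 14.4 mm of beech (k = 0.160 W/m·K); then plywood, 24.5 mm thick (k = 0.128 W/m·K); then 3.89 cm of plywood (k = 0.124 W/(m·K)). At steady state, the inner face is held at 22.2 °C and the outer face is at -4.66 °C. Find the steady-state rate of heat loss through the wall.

Resistance network (inner→outer):
  R_beech = L/(kA) = 0.0144/(0.160·19.1) = 0.004712 K/W
  R_plywood = L/(kA) = 0.0245/(0.128·19.1) = 0.01002 K/W
  R_plywood = L/(kA) = 0.0389/(0.124·19.1) = 0.01642 K/W
ΣR = 0.004712 + 0.01002 + 0.01642 = 0.03115 K/W
Q = ΔT/ΣR = (22.2 °C − -4.66 °C)/0.03115 = 862 W

Q = 862 W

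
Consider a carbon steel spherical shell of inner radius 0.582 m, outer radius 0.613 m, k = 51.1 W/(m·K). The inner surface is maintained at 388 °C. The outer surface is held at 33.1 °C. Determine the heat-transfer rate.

Q = 4πk·ΔT/(1/r₁ − 1/r₂) = 4π × 51.1 × 354.9 / (1/0.582 − 1/0.613) = 2.62×10^6 W

Q = 2.62×10^6 W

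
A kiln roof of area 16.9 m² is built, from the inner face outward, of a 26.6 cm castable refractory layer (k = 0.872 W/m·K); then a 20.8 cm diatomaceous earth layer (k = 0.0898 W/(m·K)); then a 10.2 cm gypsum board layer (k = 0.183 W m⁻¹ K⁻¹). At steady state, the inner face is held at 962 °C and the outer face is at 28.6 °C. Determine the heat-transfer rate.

Q = 4960 W

Series thermal resistances, inner to outer:
  R_castable refractory = L/(kA) = 0.266/(0.872·16.9) = 0.01805 K/W
  R_diatomaceous earth = L/(kA) = 0.208/(0.0898·16.9) = 0.1371 K/W
  R_gypsum board = L/(kA) = 0.102/(0.183·16.9) = 0.03298 K/W
ΣR = 0.01805 + 0.1371 + 0.03298 = 0.1881 K/W
Q = ΔT/ΣR = (962 °C − 28.6 °C)/0.1881 = 4960 W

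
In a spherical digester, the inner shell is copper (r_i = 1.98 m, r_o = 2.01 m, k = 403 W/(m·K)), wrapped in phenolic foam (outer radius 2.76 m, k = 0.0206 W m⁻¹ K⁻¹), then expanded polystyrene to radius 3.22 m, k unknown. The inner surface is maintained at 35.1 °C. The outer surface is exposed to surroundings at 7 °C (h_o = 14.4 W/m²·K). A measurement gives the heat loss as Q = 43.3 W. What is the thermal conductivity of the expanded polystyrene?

ΣR = ΔT/Q = |35.1 − 7|/43.3 = 0.6490 K/W
Known resistances:
  R_copper = (1/1.98 − 1/2.01)/(4πk) = 0.007538/(4π·403) = 1.488×10^-6 K/W
  R_phenolic foam = (1/2.01 − 1/2.76)/(4πk) = 0.1352/(4π·0.0206) = 0.5223 K/W
  R_conv,out = 1/(4πr²h) = 1/(4π·3.22²·14.4) = 5.330×10^-4 K/W
R_expanded polystyrene = ΣR − ΣR_known = 0.6490 − 0.5228 = 0.1262 K/W
(1/r₁−1/r₂)/(4πk) = 0.1262 ⇒ k = 0.05176/(4π·0.1262) = 0.0326 W/m·K

k = 0.0326 W/m·K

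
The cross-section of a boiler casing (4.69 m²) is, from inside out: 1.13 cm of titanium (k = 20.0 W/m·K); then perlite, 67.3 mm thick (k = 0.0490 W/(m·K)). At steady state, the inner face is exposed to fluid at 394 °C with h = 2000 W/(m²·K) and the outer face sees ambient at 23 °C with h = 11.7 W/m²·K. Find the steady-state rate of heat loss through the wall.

Series thermal resistances, inner to outer:
  R_conv,in = 1/(hA) = 1/(2000·4.69) = 1.066×10^-4 K/W
  R_titanium = L/(kA) = 0.0113/(20.0·4.69) = 1.205×10^-4 K/W
  R_perlite = L/(kA) = 0.0673/(0.0490·4.69) = 0.2929 K/W
  R_conv,out = 1/(hA) = 1/(11.7·4.69) = 0.01822 K/W
ΣR = 1.066×10^-4 + 1.205×10^-4 + 0.2929 + 0.01822 = 0.3113 K/W
Q = ΔT/ΣR = (394 °C − 23 °C)/0.3113 = 1190 W

Q = 1190 W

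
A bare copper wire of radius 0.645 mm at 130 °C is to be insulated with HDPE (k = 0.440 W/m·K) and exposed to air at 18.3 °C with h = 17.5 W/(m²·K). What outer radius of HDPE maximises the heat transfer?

For a cylinder, r_cr = k_ins/h = 0.440/17.5 = 0.0251 m = 2.51 cm

r_cr = 2.51 cm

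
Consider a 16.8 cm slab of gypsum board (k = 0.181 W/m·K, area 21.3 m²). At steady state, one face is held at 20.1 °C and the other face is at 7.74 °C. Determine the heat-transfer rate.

Q = kA·ΔT/L = 0.181 × 21.3 × |20.1 °C − 7.74 °C| / 0.168 = 284 W

Q = 284 W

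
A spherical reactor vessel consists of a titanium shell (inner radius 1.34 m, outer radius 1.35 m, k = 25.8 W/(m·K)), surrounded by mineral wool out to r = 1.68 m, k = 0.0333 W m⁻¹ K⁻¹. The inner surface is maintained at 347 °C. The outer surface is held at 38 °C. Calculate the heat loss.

Resistance network (inner→outer):
  R_titanium = (1/1.34 − 1/1.35)/(4πk) = 0.005528/(4π·25.8) = 1.705×10^-5 K/W
  R_mineral wool = (1/1.35 − 1/1.68)/(4πk) = 0.1455/(4π·0.0333) = 0.3477 K/W
ΣR = 1.705×10^-5 + 0.3477 = 0.3477 K/W
Q = ΔT/ΣR = (347 °C − 38 °C)/0.3477 = 889 W

Q = 889 W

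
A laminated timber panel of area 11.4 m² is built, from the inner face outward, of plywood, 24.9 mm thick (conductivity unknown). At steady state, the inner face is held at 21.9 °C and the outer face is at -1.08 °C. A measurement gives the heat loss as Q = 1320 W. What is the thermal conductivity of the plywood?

k = 0.125 W/m·K

ΣR = ΔT/Q = |21.9 − -1.08|/1320 = 0.01741 K/W
L/(kA) = 0.01741 ⇒ k = 0.0249/(0.01741·11.4) = 0.125 W/m·K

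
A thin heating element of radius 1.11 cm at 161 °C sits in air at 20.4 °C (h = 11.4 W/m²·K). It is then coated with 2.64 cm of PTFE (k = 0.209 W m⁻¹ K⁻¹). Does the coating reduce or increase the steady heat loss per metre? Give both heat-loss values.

Critical radius for a cylinder: r_cr = k/h = 0.0183 m = 1.83 cm.
Outer radius after coating: r₂ = 0.0111 + 0.0264 = 0.0375 m.
r₁ < r_cr < r₂: heat loss rises to a maximum at r_cr then falls. Whether the coating helps depends on whether Q(r₂) has dropped back below Q(r₁).
Bare: R = 1/(2πr₁h) = 1.258 m·K/W; Q = 140.6/1.258 = 112 W/m.
Coated: R = R_cond + R_conv = 1.299 m·K/W; Q = 140.6/1.299 = 108 W/m.

reduces: 112 → 108 W/m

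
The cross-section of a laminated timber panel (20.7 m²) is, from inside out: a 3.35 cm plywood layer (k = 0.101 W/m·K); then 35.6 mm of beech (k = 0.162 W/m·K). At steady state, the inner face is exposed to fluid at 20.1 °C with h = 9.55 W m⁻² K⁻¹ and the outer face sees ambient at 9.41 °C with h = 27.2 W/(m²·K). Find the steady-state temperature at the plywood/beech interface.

T = 13.4 °C

Treat each layer as a resistance in series:
  R_conv,in = 1/(hA) = 1/(9.55·20.7) = 0.005059 K/W
  R_plywood = L/(kA) = 0.0335/(0.101·20.7) = 0.01602 K/W
  R_beech = L/(kA) = 0.0356/(0.162·20.7) = 0.01062 K/W
  R_conv,out = 1/(hA) = 1/(27.2·20.7) = 0.001776 K/W
ΣR = 0.005059 + 0.01602 + 0.01062 + 0.001776 = 0.03347 K/W
Q = ΔT/ΣR = (20.1 °C − 9.41 °C)/0.03347 = 319.4 W
From the inner boundary to the plywood/beech interface, ΣR_partial = 0.02108 K/W.
T_interface = T_in − Q·ΣR_partial = 20.1 °C − (319.4)(0.02108) = 13.4 °C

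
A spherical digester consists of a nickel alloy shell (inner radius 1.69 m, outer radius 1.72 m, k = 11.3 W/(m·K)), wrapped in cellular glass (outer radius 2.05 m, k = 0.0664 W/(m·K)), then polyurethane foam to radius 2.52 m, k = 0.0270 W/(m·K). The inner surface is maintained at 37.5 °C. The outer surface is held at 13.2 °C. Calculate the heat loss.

Treat each layer as a resistance in series:
  R_nickel alloy = (1/1.69 − 1/1.72)/(4πk) = 0.01032/(4π·11.3) = 7.268×10^-5 K/W
  R_cellular glass = (1/1.72 − 1/2.05)/(4πk) = 0.09359/(4π·0.0664) = 0.1122 K/W
  R_polyurethane foam = (1/2.05 − 1/2.52)/(4πk) = 0.09098/(4π·0.0270) = 0.2681 K/W
ΣR = 7.268×10^-5 + 0.1122 + 0.2681 = 0.3804 K/W
Q = ΔT/ΣR = (37.5 °C − 13.2 °C)/0.3804 = 63.9 W

Q = 63.9 W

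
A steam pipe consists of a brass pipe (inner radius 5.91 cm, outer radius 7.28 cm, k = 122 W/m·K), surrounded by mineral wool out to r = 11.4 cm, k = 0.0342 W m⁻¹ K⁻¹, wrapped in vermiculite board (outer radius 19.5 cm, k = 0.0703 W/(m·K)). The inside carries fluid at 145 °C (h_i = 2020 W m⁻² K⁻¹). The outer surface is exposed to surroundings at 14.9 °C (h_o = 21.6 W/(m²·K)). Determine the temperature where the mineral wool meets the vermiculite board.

T = 63.7 °C

Treat each layer as a resistance in series:
  R'_conv,in = 1/(2πr h) = 1/(2π·0.0591·2020) = 0.001333 m·K/W
  R'_brass = ln(0.0728/0.0591)/(2πk) = 0.2085/(2π·122) = 2.720×10^-4 m·K/W
  R'_mineral wool = ln(0.114/0.0728)/(2πk) = 0.4485/(2π·0.0342) = 2.087 m·K/W
  R'_vermiculite board = ln(0.195/0.114)/(2πk) = 0.5368/(2π·0.0703) = 1.215 m·K/W
  R'_conv,out = 1/(2πr h) = 1/(2π·0.195·21.6) = 0.03779 m·K/W
ΣR = 0.001333 + 2.720×10^-4 + 2.087 + 1.215 + 0.03779 = 3.341 m·K/W
Q' = ΔT/ΣR = (145 °C − 14.9 °C)/3.341 = 38.94 W/m
From the inner boundary to the mineral wool/vermiculite board interface, ΣR_partial = 2.089 m·K/W.
T_interface = T_in − Q'·ΣR_partial = 145 °C − (38.94)(2.089) = 63.7 °C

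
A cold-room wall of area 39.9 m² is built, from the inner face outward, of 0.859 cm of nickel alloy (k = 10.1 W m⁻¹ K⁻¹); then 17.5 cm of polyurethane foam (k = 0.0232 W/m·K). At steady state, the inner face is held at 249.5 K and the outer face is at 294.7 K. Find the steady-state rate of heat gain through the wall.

Q = 239 W

Treat each layer as a resistance in series:
  R_nickel alloy = L/(kA) = 0.00859/(10.1·39.9) = 2.132×10^-5 K/W
  R_polyurethane foam = L/(kA) = 0.175/(0.0232·39.9) = 0.1891 K/W
ΣR = 2.132×10^-5 + 0.1891 = 0.1891 K/W
Q = ΔT/ΣR = (249.5 K − 294.7 K)/0.1891 = -239 W
(Negative Q ⇒ heat flows inward; heat gain = 239 W.)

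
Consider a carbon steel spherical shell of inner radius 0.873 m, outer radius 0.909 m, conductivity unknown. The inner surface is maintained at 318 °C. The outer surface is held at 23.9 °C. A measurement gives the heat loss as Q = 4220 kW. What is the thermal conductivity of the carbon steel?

ΣR = ΔT/Q = |318 − 23.9|/4.22×10^6 = 6.969×10^-5 K/W
(1/r₁−1/r₂)/(4πk) = 6.969×10^-5 ⇒ k = 0.04537/(4π·6.969×10^-5) = 51.8 W/m·K

k = 51.8 W/m·K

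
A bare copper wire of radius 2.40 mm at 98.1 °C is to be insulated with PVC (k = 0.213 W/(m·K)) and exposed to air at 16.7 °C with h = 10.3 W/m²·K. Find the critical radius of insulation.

r_cr = 2.07 cm

For a cylinder, r_cr = k_ins/h = 0.213/10.3 = 0.0207 m = 2.07 cm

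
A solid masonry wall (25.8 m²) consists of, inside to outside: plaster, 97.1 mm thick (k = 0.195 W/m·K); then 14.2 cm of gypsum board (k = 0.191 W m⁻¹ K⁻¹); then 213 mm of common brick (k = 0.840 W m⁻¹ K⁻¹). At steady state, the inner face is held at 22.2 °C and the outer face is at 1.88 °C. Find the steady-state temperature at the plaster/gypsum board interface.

Series thermal resistances, inner to outer:
  R_plaster = L/(kA) = 0.0971/(0.195·25.8) = 0.01930 K/W
  R_gypsum board = L/(kA) = 0.142/(0.191·25.8) = 0.02882 K/W
  R_common brick = L/(kA) = 0.213/(0.840·25.8) = 0.009828 K/W
ΣR = 0.01930 + 0.02882 + 0.009828 = 0.05795 K/W
Q = ΔT/ΣR = (22.2 °C − 1.88 °C)/0.05795 = 350.6 W
From the inner boundary to the plaster/gypsum board interface, ΣR_partial = 0.01930 K/W.
T_interface = T_in − Q·ΣR_partial = 22.2 °C − (350.6)(0.01930) = 15.4 °C

T = 15.4 °C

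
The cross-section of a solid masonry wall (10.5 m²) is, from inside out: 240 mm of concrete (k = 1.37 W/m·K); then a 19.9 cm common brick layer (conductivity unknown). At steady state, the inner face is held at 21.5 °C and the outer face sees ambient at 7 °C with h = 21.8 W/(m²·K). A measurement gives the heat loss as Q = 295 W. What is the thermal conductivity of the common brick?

ΣR = ΔT/Q = |21.5 − 7|/295 = 0.04915 K/W
Known resistances:
  R_concrete = L/(kA) = 0.240/(1.37·10.5) = 0.01668 K/W
  R_conv,out = 1/(hA) = 1/(21.8·10.5) = 0.004369 K/W
R_common brick = ΣR − ΣR_known = 0.04915 − 0.02105 = 0.02810 K/W
L/(kA) = 0.02810 ⇒ k = 0.199/(0.02810·10.5) = 0.674 W/m·K

k = 0.674 W/m·K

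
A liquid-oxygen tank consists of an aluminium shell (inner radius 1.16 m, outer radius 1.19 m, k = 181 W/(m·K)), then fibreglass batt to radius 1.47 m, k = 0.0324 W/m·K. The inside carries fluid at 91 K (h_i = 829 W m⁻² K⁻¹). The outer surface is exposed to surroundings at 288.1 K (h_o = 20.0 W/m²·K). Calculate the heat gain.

Q = 499 W

Resistance network (inner→outer):
  R_conv,in = 1/(4πr²h) = 1/(4π·1.16²·829) = 7.134×10^-5 K/W
  R_aluminium = (1/1.16 − 1/1.19)/(4πk) = 0.02173/(4π·181) = 9.555×10^-6 K/W
  R_fibreglass batt = (1/1.19 − 1/1.47)/(4πk) = 0.1601/(4π·0.0324) = 0.3931 K/W
  R_conv,out = 1/(4πr²h) = 1/(4π·1.47²·20.0) = 0.001841 K/W
ΣR = 7.134×10^-5 + 9.555×10^-6 + 0.3931 + 0.001841 = 0.3950 K/W
Q = ΔT/ΣR = (91 K − 288.1 K)/0.3950 = -499 W
(Negative Q ⇒ heat flows inward; heat gain = 499 W.)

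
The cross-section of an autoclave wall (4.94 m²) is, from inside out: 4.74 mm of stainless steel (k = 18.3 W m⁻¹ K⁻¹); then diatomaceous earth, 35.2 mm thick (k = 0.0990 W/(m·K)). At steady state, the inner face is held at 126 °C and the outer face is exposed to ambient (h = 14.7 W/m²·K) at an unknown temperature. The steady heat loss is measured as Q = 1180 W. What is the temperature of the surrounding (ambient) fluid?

Sum the resistances:
  R_stainless steel = L/(kA) = 0.00474/(18.3·4.94) = 5.243×10^-5 K/W
  R_diatomaceous earth = L/(kA) = 0.0352/(0.0990·4.94) = 0.07197 K/W
  R_conv,out = 1/(hA) = 1/(14.7·4.94) = 0.01377 K/W
ΣR = 0.08580 K/W
ΔT = Q·ΣR = 1180 × 0.08580 = 101.2 K
Heat flows outward, so T_out = T_in − ΔT = 126 − 101.2 = 24.8 °C

T_out = 24.8 °C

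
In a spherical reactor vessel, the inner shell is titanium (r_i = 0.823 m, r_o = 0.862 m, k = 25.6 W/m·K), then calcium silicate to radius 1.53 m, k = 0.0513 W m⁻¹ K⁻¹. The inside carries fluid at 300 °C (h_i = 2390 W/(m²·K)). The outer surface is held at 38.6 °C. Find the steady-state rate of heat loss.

Q = 333 W

Treat each layer as a resistance in series:
  R_conv,in = 1/(4πr²h) = 1/(4π·0.823²·2390) = 4.916×10^-5 K/W
  R_titanium = (1/0.823 − 1/0.862)/(4πk) = 0.05497/(4π·25.6) = 1.709×10^-4 K/W
  R_calcium silicate = (1/0.862 − 1/1.53)/(4πk) = 0.5065/(4π·0.0513) = 0.7857 K/W
ΣR = 4.916×10^-5 + 1.709×10^-4 + 0.7857 = 0.7859 K/W
Q = ΔT/ΣR = (300 °C − 38.6 °C)/0.7859 = 333 W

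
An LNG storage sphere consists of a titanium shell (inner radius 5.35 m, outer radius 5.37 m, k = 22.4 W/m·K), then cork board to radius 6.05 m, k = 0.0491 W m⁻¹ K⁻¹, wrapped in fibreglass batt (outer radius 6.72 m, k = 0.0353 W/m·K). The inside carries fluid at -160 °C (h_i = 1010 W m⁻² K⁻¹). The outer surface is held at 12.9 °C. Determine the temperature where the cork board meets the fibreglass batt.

T = -77.5 °C

Resistance network (inner→outer):
  R_conv,in = 1/(4πr²h) = 1/(4π·5.35²·1010) = 2.753×10^-6 K/W
  R_titanium = (1/5.35 − 1/5.37)/(4πk) = 6.961×10^-4/(4π·22.4) = 2.473×10^-6 K/W
  R_cork board = (1/5.37 − 1/6.05)/(4πk) = 0.02093/(4π·0.0491) = 0.03392 K/W
  R_fibreglass batt = (1/6.05 − 1/6.72)/(4πk) = 0.01648/(4π·0.0353) = 0.03715 K/W
ΣR = 2.753×10^-6 + 2.473×10^-6 + 0.03392 + 0.03715 = 0.07108 K/W
Q = ΔT/ΣR = (-160 °C − 12.9 °C)/0.07108 = -2432 W
From the inner boundary to the cork board/fibreglass batt interface, ΣR_partial = 0.03393 K/W.
T_interface = T_in − Q·ΣR_partial = -160 °C − (-2432)(0.03393) = -77.5 °C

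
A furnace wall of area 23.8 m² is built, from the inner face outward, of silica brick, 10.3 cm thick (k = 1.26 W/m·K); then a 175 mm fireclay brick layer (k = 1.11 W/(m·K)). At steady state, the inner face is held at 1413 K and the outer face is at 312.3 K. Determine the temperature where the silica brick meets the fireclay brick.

Series thermal resistances, inner to outer:
  R_silica brick = L/(kA) = 0.103/(1.26·23.8) = 0.003435 K/W
  R_fireclay brick = L/(kA) = 0.175/(1.11·23.8) = 0.006624 K/W
ΣR = 0.003435 + 0.006624 = 0.01006 K/W
Q = ΔT/ΣR = (1413 K − 312.3 K)/0.01006 = 1.094×10^5 W
From the inner boundary to the silica brick/fireclay brick interface, ΣR_partial = 0.003435 K/W.
T_interface = T_in − Q·ΣR_partial = 1413 K − (1.094×10^5)(0.003435) = 1037 K

T = 1037 K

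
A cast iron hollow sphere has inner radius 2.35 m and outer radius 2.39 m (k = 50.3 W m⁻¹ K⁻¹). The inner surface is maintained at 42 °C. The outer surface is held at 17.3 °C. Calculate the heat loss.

Q = 2.19×10^6 W

Q = 4πk·ΔT/(1/r₁ − 1/r₂) = 4π × 50.3 × 24.7 / (1/2.35 − 1/2.39) = 2.19×10^6 W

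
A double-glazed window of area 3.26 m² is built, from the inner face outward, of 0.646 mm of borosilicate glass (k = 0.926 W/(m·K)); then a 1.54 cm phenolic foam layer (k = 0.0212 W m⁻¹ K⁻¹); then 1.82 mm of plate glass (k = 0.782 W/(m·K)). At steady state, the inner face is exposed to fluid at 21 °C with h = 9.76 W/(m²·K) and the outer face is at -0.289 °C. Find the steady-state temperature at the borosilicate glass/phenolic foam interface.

T = 18.4 °C

Resistance network (inner→outer):
  R_conv,in = 1/(hA) = 1/(9.76·3.26) = 0.03143 K/W
  R_borosilicate glass = L/(kA) = 6.46×10^-4/(0.926·3.26) = 2.140×10^-4 K/W
  R_phenolic foam = L/(kA) = 0.0154/(0.0212·3.26) = 0.2228 K/W
  R_plate glass = L/(kA) = 0.00182/(0.782·3.26) = 7.139×10^-4 K/W
ΣR = 0.03143 + 2.140×10^-4 + 0.2228 + 7.139×10^-4 = 0.2552 K/W
Q = ΔT/ΣR = (21 °C − -0.289 °C)/0.2552 = 83.42 W
From the inner boundary to the borosilicate glass/phenolic foam interface, ΣR_partial = 0.03164 K/W.
T_interface = T_in − Q·ΣR_partial = 21 °C − (83.42)(0.03164) = 18.4 °C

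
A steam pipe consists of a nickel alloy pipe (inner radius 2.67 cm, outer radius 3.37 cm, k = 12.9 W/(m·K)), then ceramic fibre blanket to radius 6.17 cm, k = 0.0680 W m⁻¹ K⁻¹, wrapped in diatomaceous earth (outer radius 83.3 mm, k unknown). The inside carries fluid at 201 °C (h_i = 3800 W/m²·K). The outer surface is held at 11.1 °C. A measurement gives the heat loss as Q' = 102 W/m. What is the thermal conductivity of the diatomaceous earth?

ΣR = ΔT/Q' = |201 − 11.1|/102 = 1.862 m·K/W
Known resistances:
  R'_conv,in = 1/(2πr h) = 1/(2π·0.0267·3800) = 0.001569 m·K/W
  R'_nickel alloy = ln(0.0337/0.0267)/(2πk) = 0.2328/(2π·12.9) = 0.002873 m·K/W
  R'_ceramic fibre blanket = ln(0.0617/0.0337)/(2πk) = 0.6048/(2π·0.0680) = 1.416 m·K/W
R_diatomaceous earth = ΣR − ΣR_known = 1.862 − 1.420 = 0.4420 m·K/W
ln(r₂/r₁)/(2πk) = 0.4420 ⇒ k = 0.3002/(2π·0.4420) = 0.108 W/m·K

k = 0.108 W/m·K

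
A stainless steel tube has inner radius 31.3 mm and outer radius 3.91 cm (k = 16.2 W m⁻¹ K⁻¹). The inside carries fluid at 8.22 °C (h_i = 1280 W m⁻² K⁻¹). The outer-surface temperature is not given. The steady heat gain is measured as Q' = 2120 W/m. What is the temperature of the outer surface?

T_out = 21.3 °C

Sum the resistances:
  R'_conv,in = 1/(2πr h) = 1/(2π·0.0313·1280) = 0.003973 m·K/W
  R'_stainless steel = ln(0.0391/0.0313)/(2πk) = 0.2225/(2π·16.2) = 0.002186 m·K/W
ΣR = 0.006158 m·K/W
ΔT = Q'·ΣR = 2120 × 0.006158 = 13.05 K
Heat flows inward, so T_out = T_in + ΔT = 8.22 + 13.05 = 21.3 °C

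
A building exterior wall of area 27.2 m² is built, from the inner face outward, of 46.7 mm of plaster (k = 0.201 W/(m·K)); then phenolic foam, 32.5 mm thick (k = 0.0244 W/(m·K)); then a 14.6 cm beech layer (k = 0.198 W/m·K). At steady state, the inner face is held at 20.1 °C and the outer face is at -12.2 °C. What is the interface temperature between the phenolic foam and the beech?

Treat each layer as a resistance in series:
  R_plaster = L/(kA) = 0.0467/(0.201·27.2) = 0.008542 K/W
  R_phenolic foam = L/(kA) = 0.0325/(0.0244·27.2) = 0.04897 K/W
  R_beech = L/(kA) = 0.146/(0.198·27.2) = 0.02711 K/W
ΣR = 0.008542 + 0.04897 + 0.02711 = 0.08462 K/W
Q = ΔT/ΣR = (20.1 °C − -12.2 °C)/0.08462 = 381.7 W
From the inner boundary to the phenolic foam/beech interface, ΣR_partial = 0.05751 K/W.
T_interface = T_in − Q·ΣR_partial = 20.1 °C − (381.7)(0.05751) = -1.85 °C

T = -1.85 °C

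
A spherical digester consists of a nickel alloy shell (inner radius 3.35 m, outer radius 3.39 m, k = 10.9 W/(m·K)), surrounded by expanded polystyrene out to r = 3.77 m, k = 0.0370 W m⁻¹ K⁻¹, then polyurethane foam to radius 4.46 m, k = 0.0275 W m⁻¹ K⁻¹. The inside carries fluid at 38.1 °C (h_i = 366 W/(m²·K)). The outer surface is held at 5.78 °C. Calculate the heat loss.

Q = 177 W

Treat each layer as a resistance in series:
  R_conv,in = 1/(4πr²h) = 1/(4π·3.35²·366) = 1.937×10^-5 K/W
  R_nickel alloy = (1/3.35 − 1/3.39)/(4πk) = 0.003522/(4π·10.9) = 2.571×10^-5 K/W
  R_expanded polystyrene = (1/3.39 − 1/3.77)/(4πk) = 0.02973/(4π·0.0370) = 0.06395 K/W
  R_polyurethane foam = (1/3.77 − 1/4.46)/(4πk) = 0.04104/(4π·0.0275) = 0.1187 K/W
ΣR = 1.937×10^-5 + 2.571×10^-5 + 0.06395 + 0.1187 = 0.1827 K/W
Q = ΔT/ΣR = (38.1 °C − 5.78 °C)/0.1827 = 177 W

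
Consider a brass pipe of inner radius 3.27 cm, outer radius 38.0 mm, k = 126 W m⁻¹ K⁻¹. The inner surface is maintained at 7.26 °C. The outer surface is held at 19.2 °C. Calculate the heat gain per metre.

Q' = 2πk·ΔT/ln(r₂/r₁) = 2π × 126 × 11.94 / ln(0.0380/0.0327) = 62900 W/m

Q' = 62.9 kW/m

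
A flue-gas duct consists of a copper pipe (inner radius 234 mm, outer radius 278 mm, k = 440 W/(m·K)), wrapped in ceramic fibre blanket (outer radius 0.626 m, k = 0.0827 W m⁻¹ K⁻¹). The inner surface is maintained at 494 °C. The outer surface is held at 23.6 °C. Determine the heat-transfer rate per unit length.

Resistance network (inner→outer):
  R'_copper = ln(0.278/0.234)/(2πk) = 0.1723/(2π·440) = 6.232×10^-5 m·K/W
  R'_ceramic fibre blanket = ln(0.626/0.278)/(2πk) = 0.8117/(2π·0.0827) = 1.562 m·K/W
ΣR = 6.232×10^-5 + 1.562 = 1.562 m·K/W
Q' = ΔT/ΣR = (494 °C − 23.6 °C)/1.562 = 301 W/m

Q' = 301 W/m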